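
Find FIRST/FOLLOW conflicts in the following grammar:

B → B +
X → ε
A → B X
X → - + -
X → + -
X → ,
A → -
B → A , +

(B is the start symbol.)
A FIRST/FOLLOW conflict occurs when a non-terminal N has a nullable alternative N → β (β ⇒* ε) and another alternative N → α with FIRST(α) ∩ FOLLOW(N) ≠ ∅: on such a lookahead the parser cannot decide between expanding α and letting N vanish via β.

Nullable non-terminals: X.

X: nullable alternative(s) X → ε; FOLLOW(X) = { ',' }
  X → ε: FIRST \ {ε} = { } — this is the only nullable alternative, skip
  X → - + -: FIRST \ {ε} = { '-' } — disjoint from FOLLOW(X)
  X → + -: FIRST \ {ε} = { '+' } — disjoint from FOLLOW(X)
  X → ,: FIRST \ {ε} = { ',' } — overlaps FOLLOW(X) on { ',' }: CONFLICT

A, B have no nullable alternative, so no FIRST/FOLLOW check is needed there.

So the grammar has 1 FIRST/FOLLOW conflict (marked CONFLICT above).

Answer: Yes. X → ',' with FOLLOW(X) on { ',' }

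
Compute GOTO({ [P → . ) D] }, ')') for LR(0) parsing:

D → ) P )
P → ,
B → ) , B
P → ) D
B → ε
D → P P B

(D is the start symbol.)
{ [D → . ) P )], [D → . P P B], [P → ) . D], [P → . ) D], [P → . ,] }

GOTO(I, ')') = CLOSURE({ [A → αX.β] : [A → α.Xβ] ∈ I, X = ')' })

Items with dot before ')', with the dot advanced:
  [P → . ) D] → [P → ) . D]
Closure of the advanced items:
  [P → ) . D] has the dot before D: add [D → . ) P )], [D → . P P B]
  [D → . P P B] has the dot before P: add [P → . ,], [P → . ) D]

GOTO = { [D → . ) P )], [D → . P P B], [P → ) . D], [P → . ) D], [P → . ,] }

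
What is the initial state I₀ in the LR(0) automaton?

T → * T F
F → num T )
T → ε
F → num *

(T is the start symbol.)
First, augment the grammar with T' → T
I₀ = CLOSURE({ [T' → . T] }):
  [T' → . T] has the dot before T: add [T → . * T F], [T → .]
No further items can be added.

I₀ = { [T → . * T F], [T → .], [T' → . T] }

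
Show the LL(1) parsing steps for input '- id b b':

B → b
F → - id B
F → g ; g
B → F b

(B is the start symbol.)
LL(1) parsing maintains a stack (initially the start symbol over $) and the input. At each step: if the stack top is a terminal, match it against the current input token; if it is a non-terminal N, replace it with the RHS of M[N, lookahead] (the unique production whose predict set contains the lookahead).

Stack is shown with the top on the left.

Stack       Input       Action
------------------------------
B $         - id b b $  output B → F b
F b $       - id b b $  output F → - id B
- id B b $  - id b b $  match '-'
id B b $    id b b $    match 'id'
B b $       b b $       output B → b
b b $       b b $       match 'b'
b $         b $         match 'b'
$           $           accept

The string is accepted.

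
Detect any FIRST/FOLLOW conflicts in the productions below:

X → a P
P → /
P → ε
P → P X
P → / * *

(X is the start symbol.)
Yes. P → P X with FOLLOW(P) on { 'a' }

Nullable non-terminals: P.
FIRST sets used below: FIRST(P) = { '/', 'a', ε }, FIRST(X) = { 'a' }

P: nullable alternative(s) P → ε; FOLLOW(P) = { $, 'a' }
  P → /: FIRST \ {ε} = { '/' } — disjoint from FOLLOW(P)
  P → ε: FIRST \ {ε} = { } — this is the only nullable alternative, skip
  P → P X: FIRST \ {ε} = { '/', 'a' } — overlaps FOLLOW(P) on { 'a' }: CONFLICT
  P → / * *: FIRST \ {ε} = { '/' } — disjoint from FOLLOW(P)

X has no nullable alternative, so no FIRST/FOLLOW check is needed there.

So the grammar has 1 FIRST/FOLLOW conflict (marked CONFLICT above).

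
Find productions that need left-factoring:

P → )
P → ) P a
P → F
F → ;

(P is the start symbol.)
Left-factoring is needed when two productions for the same non-terminal
share a common prefix on the right-hand side.

Productions for P:
  P → )
  P → ) P a
  P → F

Found common prefix ')' in productions for P

Answer: Yes, P has productions with common prefix ')'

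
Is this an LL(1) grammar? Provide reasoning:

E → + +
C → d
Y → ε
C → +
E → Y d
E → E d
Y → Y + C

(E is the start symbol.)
No. Predict set conflict for E: { '+' }

A grammar is LL(1) if for each non-terminal N with multiple productions, the predict sets of those productions are pairwise disjoint, where PREDICT(N → α) = (FIRST(α) \ {ε}) ∪ (FOLLOW(N) if α ⇒* ε).

Relevant sets:
  FIRST(Y) = { '+', ε }
  FIRST(E) = { '+', 'd' }
  FOLLOW(Y) = { '+', 'd' }

For E:
  PREDICT(E → '+' '+') = { '+' }
  PREDICT(E → Y d) = { '+', 'd' }
  PREDICT(E → E d) = { '+', 'd' }
For C:
  PREDICT(C → d) = { 'd' }
  PREDICT(C → '+') = { '+' }
For Y:
  PREDICT(Y → ε) = { '+', 'd' }
  PREDICT(Y → Y '+' C) = { '+' }

Conflict found: Predict set conflict for E: { '+' }
The grammar is NOT LL(1).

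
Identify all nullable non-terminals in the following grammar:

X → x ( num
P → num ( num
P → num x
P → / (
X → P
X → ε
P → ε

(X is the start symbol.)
ε-productions: X → ε, P → ε
So X, P are immediately nullable.
Every non-terminal is now nullable.
Nullable = { 'P', 'X' }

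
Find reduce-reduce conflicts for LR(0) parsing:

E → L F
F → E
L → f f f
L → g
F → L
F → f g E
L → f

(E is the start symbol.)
No reduce-reduce conflicts

A reduce-reduce conflict occurs when an LR(0) state has two complete items [A → α .] and [B → β .] — both call for a reduction, and with no lookahead the parser cannot choose between them.

Augment with E' → E and build the canonical LR(0) collection (I0 = CLOSURE({[E' → . E]}), then GOTO on every symbol after a dot until no new states appear). It has 13 states:
  I0: { [E → . L F], [E' → . E], [L → . f f f], [L → . f], [L → . g] }  — shift
  I1: { [E' → E .] }  — accept
  I2: { [E → . L F], [E → L . F], [F → . E], [F → . L], [F → . f g E], [L → . f f f], [L → . f], [L → . g] }  — shift
  I3: { [L → f . f f], [L → f .] }  — shift, reduce
  I4: { [L → g .] }  — reduce
  I5: { [L → f f . f] }  — shift
  I6: { [L → f f f .] }  — reduce
  I7: { [F → E .] }  — reduce
  I8: { [E → L F .] }  — reduce
  I9: { [E → . L F], [E → L . F], [F → . E], [F → . L], [F → . f g E], [F → L .], [L → . f f f], [L → . f], [L → . g] }  — shift, reduce
  I10: { [F → f . g E], [L → f . f f], [L → f .] }  — shift, reduce
  I11: { [E → . L F], [F → f g . E], [L → . f f f], [L → . f], [L → . g] }  — shift
  I12: { [F → f g E .] }  — reduce

No state contains more than one complete item.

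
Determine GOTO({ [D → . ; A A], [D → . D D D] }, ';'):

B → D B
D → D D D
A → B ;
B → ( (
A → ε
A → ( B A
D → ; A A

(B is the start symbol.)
GOTO(I, ';') = CLOSURE({ [A → αX.β] : [A → α.Xβ] ∈ I, X = ';' })

Items with dot before ';', with the dot advanced:
  [D → . ; A A] → [D → ; . A A]
Closure of the advanced items:
  [D → ; . A A] has the dot before A: add [A → . B ;], [A → .], [A → . ( B A]
  [A → . B ;] has the dot before B: add [B → . D B], [B → . ( (]
  [B → . D B] has the dot before D: add [D → . D D D], [D → . ; A A]

GOTO = { [A → . ( B A], [A → . B ;], [A → .], [B → . ( (], [B → . D B], [D → . ; A A], [D → . D D D], [D → ; . A A] }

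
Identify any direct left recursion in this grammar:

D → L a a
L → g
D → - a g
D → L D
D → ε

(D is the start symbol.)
No direct left recursion

Direct left recursion occurs when N → N α for some non-terminal N (the right-hand side begins with the left-hand side itself).

D → L a a: starts with L
L → g: starts with g
D → - a g: starts with '-'
D → L D: starts with L
D → ε: starts with ε

No direct left recursion found.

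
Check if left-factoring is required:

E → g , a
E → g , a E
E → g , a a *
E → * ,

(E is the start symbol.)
Left-factoring is needed when two productions for the same non-terminal
share a common prefix on the right-hand side.

Productions for E:
  E → g , a
  E → g , a E
  E → g , a a *
  E → * ,

Found common prefix 'g , a' in productions for E

Answer: Yes, E has productions with common prefix 'g , a'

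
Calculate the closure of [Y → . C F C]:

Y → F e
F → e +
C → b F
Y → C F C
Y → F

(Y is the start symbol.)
To compute CLOSURE, for each item [A → α.Bβ] where B is a non-terminal, add [B → .γ] for all productions B → γ; repeat for the newly added items until nothing changes.

Start with: [Y → . C F C]
  [Y → . C F C] has the dot before C: add [C → . b F]
No further items can be added.

CLOSURE = { [C → . b F], [Y → . C F C] }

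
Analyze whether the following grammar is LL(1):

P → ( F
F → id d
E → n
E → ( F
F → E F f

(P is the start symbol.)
Yes, the grammar is LL(1).

A grammar is LL(1) if for each non-terminal N with multiple productions, the predict sets of those productions are pairwise disjoint, where PREDICT(N → α) = (FIRST(α) \ {ε}) ∪ (FOLLOW(N) if α ⇒* ε).

Relevant sets:
  FIRST(E) = { '(', 'n' }

For F:
  PREDICT(F → id d) = { 'id' }
  PREDICT(F → E F f) = { '(', 'n' }
For E:
  PREDICT(E → n) = { 'n' }
  PREDICT(E → '(' F) = { '(' }
P has a single production, so nothing to check there.

All predict sets are disjoint. The grammar IS LL(1).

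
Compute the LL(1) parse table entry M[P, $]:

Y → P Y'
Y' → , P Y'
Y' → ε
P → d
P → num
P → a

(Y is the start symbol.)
To find M[P, $], we find productions for P where $ is in the predict set (PREDICT(N → α) = (FIRST(α) \ {ε}) ∪ (FOLLOW(N) if α ⇒* ε)).

P → d: PREDICT = { 'd' }
P → num: PREDICT = { 'num' }
P → a: PREDICT = { 'a' }

M[P, $] is empty (no production applies)

Answer: Empty (error entry)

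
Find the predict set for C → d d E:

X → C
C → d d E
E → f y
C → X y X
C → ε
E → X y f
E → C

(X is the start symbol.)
{ 'd' }

PREDICT(C → d d E) = (FIRST(RHS) \ {ε}) ∪ (FOLLOW(C) if ε ∈ FIRST(RHS), i.e. RHS ⇒* ε)
FIRST(d d E) = { 'd' }
ε ∉ FIRST(d d E), so FOLLOW(C) is not added.
PREDICT(C → d d E) = { 'd' }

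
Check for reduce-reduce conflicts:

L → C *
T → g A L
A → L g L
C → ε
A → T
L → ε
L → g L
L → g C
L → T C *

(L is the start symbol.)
Yes — I0: [C → .] vs [L → .]; I4: [C → .] vs [L → .]; I5: [C → .] vs [L → .]; I8: [A → T .] vs [C → .]; I11: [C → .] vs [L → .]

A reduce-reduce conflict occurs when an LR(0) state has two complete items [A → α .] and [B → β .] — both call for a reduction, and with no lookahead the parser cannot choose between them.

Augment with L' → L and build the canonical LR(0) collection (I0 = CLOSURE({[L' → . L]}), then GOTO on every symbol after a dot until no new states appear). It has 15 states:
  I0: { [C → .], [L → . C *], [L → . T C *], [L → . g C], [L → . g L], [L → .], [L' → . L], [T → . g A L] }  — shift, 2 reduces
  I1: { [L → C . *] }  — shift
  I2: { [L' → L .] }  — accept
  I3: { [C → .], [L → T . C *] }  — reduce
  I4: { [A → . L g L], [A → . T], [C → .], [L → . C *], [L → . T C *], [L → . g C], [L → . g L], [L → .], [L → g . C], [L → g . L], [T → . g A L], [T → g . A L] }  — shift, 2 reduces
  I5: { [C → .], [L → . C *], [L → . T C *], [L → . g C], [L → . g L], [L → .], [T → . g A L], [T → g A . L] }  — shift, 2 reduces
  I6: { [L → C . *], [L → g C .] }  — shift, reduce
  I7: { [A → L . g L], [L → g L .] }  — shift, reduce
  I8: { [A → T .], [C → .], [L → T . C *] }  — 2 reduces
  I9: { [L → T C . *] }  — shift
  I10: { [L → T C * .] }  — reduce
  I11: { [A → L g . L], [C → .], [L → . C *], [L → . T C *], [L → . g C], [L → . g L], [L → .], [T → . g A L] }  — shift, 2 reduces
  I12: { [A → L g L .] }  — reduce
  I13: { [L → C * .] }  — reduce
  I14: { [T → g A L .] }  — reduce

I0 contains complete items [C → .], [L → .] — reduce-reduce conflict.
I4 contains complete items [C → .], [L → .] — reduce-reduce conflict.
I5 contains complete items [C → .], [L → .] — reduce-reduce conflict.
I8 contains complete items [A → T .], [C → .] — reduce-reduce conflict.
I11 contains complete items [C → .], [L → .] — reduce-reduce conflict.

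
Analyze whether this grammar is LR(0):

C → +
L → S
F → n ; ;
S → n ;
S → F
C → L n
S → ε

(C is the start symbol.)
A grammar is LR(0) if no state in the canonical LR(0) collection has:
  - both a shift item (dot before a terminal) and a complete item (shift-reduce conflict), or
  - two or more complete items (reduce-reduce conflict; the accept item [C' → C .] counts as a complete item here).

Augment with C' → C and build the canonical LR(0) collection (I0 = CLOSURE({[C' → . C]}), then GOTO on every symbol after a dot until no new states appear). It has 10 states:
  I0: { [C → . +], [C → . L n], [C' → . C], [F → . n ; ;], [L → . S], [S → . F], [S → . n ;], [S → .] }  — shift, reduce
  I1: { [C → + .] }  — reduce
  I2: { [C' → C .] }  — accept
  I3: { [S → F .] }  — reduce
  I4: { [C → L . n] }  — shift
  I5: { [L → S .] }  — reduce
  I6: { [F → n . ; ;], [S → n . ;] }  — shift
  I7: { [F → n ; . ;], [S → n ; .] }  — shift, reduce
  I8: { [F → n ; ; .] }  — reduce
  I9: { [C → L n .] }  — reduce

Conflict in state I0:
  Shift-reduce conflict between [S → .] and [C → . +]
So the grammar is NOT LR(0).

Answer: No. Shift-reduce conflict between [S → .] and [C → . +]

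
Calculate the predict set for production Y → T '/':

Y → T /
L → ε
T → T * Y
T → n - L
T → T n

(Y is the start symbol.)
PREDICT(Y → T '/') = (FIRST(RHS) \ {ε}) ∪ (FOLLOW(Y) if ε ∈ FIRST(RHS), i.e. RHS ⇒* ε)
FIRST(T) = { 'n' }
FIRST(T '/') = { 'n' }
ε ∉ FIRST(T '/'), so FOLLOW(Y) is not added.
PREDICT(Y → T '/') = { 'n' }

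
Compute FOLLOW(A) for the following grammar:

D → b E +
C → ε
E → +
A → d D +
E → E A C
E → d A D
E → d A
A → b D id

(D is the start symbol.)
To compute FOLLOW(A), find every occurrence of A on a right-hand side N → α A β: add FIRST(β) \ {ε}, and if β is empty or nullable also add FOLLOW(N). Iterate to a fixed point.

In E → E A C: A is followed by C, add FIRST(C) \ {ε} = { }
  C is nullable, so also add FOLLOW(E)
In E → d A D: A is followed by D, add FIRST(D) \ {ε} = { 'b' }
In E → d A: A is at the end, add FOLLOW(E)

The FOLLOW sets referred to above (computed the same way, to a fixed point):
  FOLLOW(E) = { '+', 'b', 'd' }

Taking the union: FOLLOW(A) = { '+', 'b', 'd' }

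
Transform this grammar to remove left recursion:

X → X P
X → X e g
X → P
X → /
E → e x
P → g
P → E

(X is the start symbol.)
X → P X'
X → / X'
X' → P X'
X' → e g X'
X' → ε
E → e x
P → g
P → E

X is directly left-recursive. The standard transformation for
  A → A α₁ | ... | A α_m | β₁ | ... | β_n
is
  A  → β₁ A' | ... | β_n A'
  A' → α₁ A' | ... | α_m A' | ε

X → P becomes X → P X'
X → / becomes X → / X'
X → X P becomes X' → P X'
X → X e g becomes X' → e g X'
Add X' → ε

Productions for other non-terminals are unchanged:
  E → e x
  P → g
  P → E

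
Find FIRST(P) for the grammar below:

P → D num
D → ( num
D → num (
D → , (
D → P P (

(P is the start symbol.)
{ '(', ',', 'num' }

FIRST sets of the other non-terminals involved (by the same procedure, iterated to a fixed point):
  FIRST(D) = { '(', ',', 'num' }

From P → D num:
  - D is a non-terminal: add FIRST(D) \ {ε} = { '(', ',', 'num' }
    D is not nullable, so stop

Collecting: FIRST(P) = { '(', ',', 'num' }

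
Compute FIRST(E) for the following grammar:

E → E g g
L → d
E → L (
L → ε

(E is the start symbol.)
To compute FIRST(E), examine every production with E on the left-hand side, reading each right-hand side left to right until a non-nullable symbol is reached.

FIRST sets of the other non-terminals involved (by the same procedure, iterated to a fixed point):
  FIRST(L) = { 'd', ε }

From E → E g g:
  - E is the symbol being defined: contributes nothing new
    E is not nullable, so stop
From E → L (:
  - L is a non-terminal: add FIRST(L) \ {ε} = { 'd' }
    L is nullable, so continue to the next symbol
  - '(' is a terminal: add '(' and stop

Collecting: FIRST(E) = { '(', 'd' }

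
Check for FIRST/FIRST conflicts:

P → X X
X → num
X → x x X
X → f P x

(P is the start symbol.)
No FIRST/FIRST conflicts.

A FIRST/FIRST conflict occurs when two productions N → α and N → β for the same non-terminal have FIRST(α) ∩ FIRST(β) ≠ ∅ (with ε ∈ FIRST of a nullable right-hand side, so two nullable alternatives also conflict).

Productions for X:
  X → num: FIRST = { 'num' }
  X → x x X: FIRST = { 'x' }
  X → f P x: FIRST = { 'f' }
P has only one production, so no FIRST/FIRST conflict is possible there.

All alternatives of each non-terminal have pairwise disjoint FIRST sets.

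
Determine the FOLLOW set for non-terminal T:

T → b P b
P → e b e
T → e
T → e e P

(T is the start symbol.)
To compute FOLLOW(T), find every occurrence of T on a right-hand side N → α T β: add FIRST(β) \ {ε}, and if β is empty or nullable also add FOLLOW(N). Iterate to a fixed point.

T is the start symbol, so $ ∈ FOLLOW(T).
T does not occur on any right-hand side.

Taking the union: FOLLOW(T) = { $ }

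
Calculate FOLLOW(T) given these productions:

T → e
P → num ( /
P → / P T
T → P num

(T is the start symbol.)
{ $, '/', 'e', 'num' }

To compute FOLLOW(T), find every occurrence of T on a right-hand side N → α T β: add FIRST(β) \ {ε}, and if β is empty or nullable also add FOLLOW(N). Iterate to a fixed point.

T is the start symbol, so $ ∈ FOLLOW(T).
In P → / P T: T is at the end, add FOLLOW(P)

The FOLLOW sets referred to above (computed the same way, to a fixed point):
  FOLLOW(P) = { '/', 'e', 'num' }

Taking the union: FOLLOW(T) = { $, '/', 'e', 'num' }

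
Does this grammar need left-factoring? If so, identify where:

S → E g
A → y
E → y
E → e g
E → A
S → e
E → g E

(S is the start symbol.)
No, left-factoring is not needed

Left-factoring is needed when two productions for the same non-terminal
share a common prefix on the right-hand side.

Productions for S:
  S → E g
  S → e
Productions for E:
  E → y
  E → e g
  E → A
  E → g E

No common prefixes found.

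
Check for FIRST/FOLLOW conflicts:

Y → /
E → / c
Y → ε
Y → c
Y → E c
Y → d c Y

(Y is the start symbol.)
No FIRST/FOLLOW conflicts.

A FIRST/FOLLOW conflict occurs when a non-terminal N has a nullable alternative N → β (β ⇒* ε) and another alternative N → α with FIRST(α) ∩ FOLLOW(N) ≠ ∅: on such a lookahead the parser cannot decide between expanding α and letting N vanish via β.

Nullable non-terminals: Y.
FIRST sets used below: FIRST(E) = { '/' }

Y: nullable alternative(s) Y → ε; FOLLOW(Y) = { $ }
  Y → /: FIRST \ {ε} = { '/' } — disjoint from FOLLOW(Y)
  Y → ε: FIRST \ {ε} = { } — this is the only nullable alternative, skip
  Y → c: FIRST \ {ε} = { 'c' } — disjoint from FOLLOW(Y)
  Y → E c: FIRST \ {ε} = { '/' } — disjoint from FOLLOW(Y)
  Y → d c Y: FIRST \ {ε} = { 'd' } — disjoint from FOLLOW(Y)

E has no nullable alternative, so no FIRST/FOLLOW check is needed there.

No FIRST/FOLLOW conflicts found.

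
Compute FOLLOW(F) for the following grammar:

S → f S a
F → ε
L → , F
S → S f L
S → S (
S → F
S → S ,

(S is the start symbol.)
In L → , F: F is at the end, add FOLLOW(L)
In S → F: F is at the end, add FOLLOW(S)

The FOLLOW sets referred to above (computed the same way, to a fixed point):
  FOLLOW(L) = { $, '(', ',', 'a', 'f' }
  FOLLOW(S) = { $, '(', ',', 'a', 'f' }

Taking the union: FOLLOW(F) = { $, '(', ',', 'a', 'f' }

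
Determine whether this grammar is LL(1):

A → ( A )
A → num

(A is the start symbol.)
A grammar is LL(1) if for each non-terminal N with multiple productions, the predict sets of those productions are pairwise disjoint, where PREDICT(N → α) = (FIRST(α) \ {ε}) ∪ (FOLLOW(N) if α ⇒* ε).

For A:
  PREDICT(A → '(' A ')') = { '(' }
  PREDICT(A → num) = { 'num' }

All predict sets are disjoint. The grammar IS LL(1).

Answer: Yes, the grammar is LL(1).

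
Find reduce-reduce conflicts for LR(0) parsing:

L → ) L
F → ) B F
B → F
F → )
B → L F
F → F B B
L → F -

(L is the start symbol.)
No reduce-reduce conflicts

A reduce-reduce conflict occurs when an LR(0) state has two complete items [A → α .] and [B → β .] — both call for a reduction, and with no lookahead the parser cannot choose between them.

Augment with L' → L and build the canonical LR(0) collection (I0 = CLOSURE({[L' → . L]}), then GOTO on every symbol after a dot until no new states appear). It has 14 states:
  I0: { [F → . ) B F], [F → . )], [F → . F B B], [L → . ) L], [L → . F -], [L' → . L] }  — shift
  I1: { [B → . F], [B → . L F], [F → ) . B F], [F → ) .], [F → . ) B F], [F → . )], [F → . F B B], [L → ) . L], [L → . ) L], [L → . F -] }  — shift, reduce
  I2: { [B → . F], [B → . L F], [F → . ) B F], [F → . )], [F → . F B B], [F → F . B B], [L → . ) L], [L → . F -], [L → F . -] }  — shift
  I3: { [L' → L .] }  — accept
  I4: { [L → F - .] }  — reduce
  I5: { [B → . F], [B → . L F], [F → . ) B F], [F → . )], [F → . F B B], [F → F B . B], [L → . ) L], [L → . F -] }  — shift
  I6: { [B → . F], [B → . L F], [B → F .], [F → . ) B F], [F → . )], [F → . F B B], [F → F . B B], [L → . ) L], [L → . F -], [L → F . -] }  — shift, reduce
  I7: { [B → L . F], [F → . ) B F], [F → . )], [F → . F B B] }  — shift
  I8: { [B → . F], [B → . L F], [F → ) . B F], [F → ) .], [F → . ) B F], [F → . )], [F → . F B B], [L → . ) L], [L → . F -] }  — shift, reduce
  I9: { [B → . F], [B → . L F], [B → L F .], [F → . ) B F], [F → . )], [F → . F B B], [F → F . B B], [L → . ) L], [L → . F -] }  — shift, reduce
  I10: { [F → ) B . F], [F → . ) B F], [F → . )], [F → . F B B] }  — shift
  I11: { [B → . F], [B → . L F], [F → ) B F .], [F → . ) B F], [F → . )], [F → . F B B], [F → F . B B], [L → . ) L], [L → . F -] }  — shift, reduce
  I12: { [F → F B B .] }  — reduce
  I13: { [B → L . F], [F → . ) B F], [F → . )], [F → . F B B], [L → ) L .] }  — shift, reduce

No state contains more than one complete item.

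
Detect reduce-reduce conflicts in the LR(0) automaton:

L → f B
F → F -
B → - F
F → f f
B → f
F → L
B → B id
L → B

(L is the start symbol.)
Yes — I11: [B → f .] vs [F → f f .]

A reduce-reduce conflict occurs when an LR(0) state has two complete items [A → α .] and [B → β .] — both call for a reduction, and with no lookahead the parser cannot choose between them.

Augment with L' → L and build the canonical LR(0) collection (I0 = CLOSURE({[L' → . L]}), then GOTO on every symbol after a dot until no new states appear). It has 13 states:
  I0: { [B → . - F], [B → . B id], [B → . f], [L → . B], [L → . f B], [L' → . L] }  — shift
  I1: { [B → - . F], [B → . - F], [B → . B id], [B → . f], [F → . F -], [F → . L], [F → . f f], [L → . B], [L → . f B] }  — shift
  I2: { [B → B . id], [L → B .] }  — shift, reduce
  I3: { [L' → L .] }  — accept
  I4: { [B → . - F], [B → . B id], [B → . f], [B → f .], [L → f . B] }  — shift, reduce
  I5: { [B → B . id], [L → f B .] }  — shift, reduce
  I6: { [B → f .] }  — reduce
  I7: { [B → B id .] }  — reduce
  I8: { [B → - F .], [F → F . -] }  — shift, reduce
  I9: { [F → L .] }  — reduce
  I10: { [B → . - F], [B → . B id], [B → . f], [B → f .], [F → f . f], [L → f . B] }  — shift, reduce
  I11: { [B → f .], [F → f f .] }  — 2 reduces
  I12: { [F → F - .] }  — reduce

I11 contains complete items [B → f .], [F → f f .] — reduce-reduce conflict.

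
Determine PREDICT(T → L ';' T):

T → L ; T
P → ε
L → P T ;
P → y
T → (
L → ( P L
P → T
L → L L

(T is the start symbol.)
PREDICT(T → L ';' T) = (FIRST(RHS) \ {ε}) ∪ (FOLLOW(T) if ε ∈ FIRST(RHS), i.e. RHS ⇒* ε)
FIRST(L) = { '(', 'y' }
FIRST(L ';' T) = { '(', 'y' }
ε ∉ FIRST(L ';' T), so FOLLOW(T) is not added.
PREDICT(T → L ';' T) = { '(', 'y' }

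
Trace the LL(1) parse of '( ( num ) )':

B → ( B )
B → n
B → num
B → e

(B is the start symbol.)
LL(1) parsing maintains a stack (initially the start symbol over $) and the input. At each step: if the stack top is a terminal, match it against the current input token; if it is a non-terminal N, replace it with the RHS of M[N, lookahead] (the unique production whose predict set contains the lookahead).

Stack is shown with the top on the left.

Stack      Input          Action
--------------------------------
B $        ( ( num ) ) $  output B → ( B )
( B ) $    ( ( num ) ) $  match '('
B ) $      ( num ) ) $    output B → ( B )
( B ) ) $  ( num ) ) $    match '('
B ) ) $    num ) ) $      output B → num
num ) ) $  num ) ) $      match 'num'
) ) $      ) ) $          match ')'
) $        ) $            match ')'
$          $              accept

The string is accepted.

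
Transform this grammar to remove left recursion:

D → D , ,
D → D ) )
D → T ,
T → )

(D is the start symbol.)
D is directly left-recursive. The standard transformation for
  A → A α₁ | ... | A α_m | β₁ | ... | β_n
is
  A  → β₁ A' | ... | β_n A'
  A' → α₁ A' | ... | α_m A' | ε

D → T , becomes D → T , D'
D → D , , becomes D' → , , D'
D → D ) ) becomes D' → ) ) D'
Add D' → ε

Productions for other non-terminals are unchanged:
  T → )

Resulting grammar:
D → T , D'
D' → , , D'
D' → ) ) D'
D' → ε
T → )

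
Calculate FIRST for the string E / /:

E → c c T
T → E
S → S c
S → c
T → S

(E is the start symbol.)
{ 'c' }

FIRST sets of the non-terminals involved (from the grammar, by fixed-point iteration):
  FIRST(E) = { 'c' }

To compute FIRST(E / /), process the symbols left to right:
Symbol E is a non-terminal. Add FIRST(E) \ {ε} = { 'c' }
E is not nullable (ε ∉ FIRST(E)), so stop here.
FIRST(E / /) = { 'c' }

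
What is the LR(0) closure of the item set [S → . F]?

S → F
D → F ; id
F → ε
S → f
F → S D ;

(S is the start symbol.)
{ [F → . S D ;], [F → .], [S → . F], [S → . f] }

Start with: [S → . F]
  [S → . F] has the dot before F: add [F → .], [F → . S D ;]
  [F → . S D ;] has the dot before S: add [S → . f]
No further items can be added.

CLOSURE = { [F → . S D ;], [F → .], [S → . F], [S → . f] }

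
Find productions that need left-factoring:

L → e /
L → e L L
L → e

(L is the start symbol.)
Yes, L has productions with common prefix 'e'

Left-factoring is needed when two productions for the same non-terminal
share a common prefix on the right-hand side.

Productions for L:
  L → e /
  L → e L L
  L → e

Found common prefix 'e' in productions for L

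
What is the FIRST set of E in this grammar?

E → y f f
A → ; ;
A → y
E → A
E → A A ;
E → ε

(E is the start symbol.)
{ ';', 'y', ε }

To compute FIRST(E), examine every production with E on the left-hand side, reading each right-hand side left to right until a non-nullable symbol is reached.

FIRST sets of the other non-terminals involved (by the same procedure, iterated to a fixed point):
  FIRST(A) = { ';', 'y' }

From E → y f f:
  - y is a terminal: add 'y' and stop
From E → A:
  - A is a non-terminal: add FIRST(A) \ {ε} = { ';', 'y' }
    A is not nullable, so stop
From E → A A ;:
  - A is a non-terminal: add FIRST(A) \ {ε} = { ';', 'y' }
    A is not nullable, so stop
From E → ε:
  - ε-production, so ε ∈ FIRST(E)

Collecting: FIRST(E) = { ';', 'y', ε }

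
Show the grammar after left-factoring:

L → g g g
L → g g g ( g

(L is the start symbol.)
L → g g g L'
L' → ε
L' → ( g

Left-factoring transforms A → αβ₁ | αβ₂ into A → αA' and A' → β₁ | β₂
(α is the longest common prefix among the alternatives). Repeat until
no nonterminal has two alternatives with a common prefix.

Round 1: L has alternatives sharing prefix 'g g g'. Introduce L': L → g g g L'
  Add: L' → ε
  Add: L' → ( g

No remaining common prefixes — done.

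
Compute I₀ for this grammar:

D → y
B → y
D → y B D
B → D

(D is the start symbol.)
{ [D → . y B D], [D → . y], [D' → . D] }

First, augment the grammar with D' → D
I₀ = CLOSURE({ [D' → . D] }):
  [D' → . D] has the dot before D: add [D → . y], [D → . y B D]
No further items can be added.

I₀ = { [D → . y B D], [D → . y], [D' → . D] }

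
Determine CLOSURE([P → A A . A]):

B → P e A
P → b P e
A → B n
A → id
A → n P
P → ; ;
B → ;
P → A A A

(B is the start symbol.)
{ [A → . B n], [A → . id], [A → . n P], [B → . ;], [B → . P e A], [P → . ; ;], [P → . A A A], [P → . b P e], [P → A A . A] }

To compute CLOSURE, for each item [A → α.Bβ] where B is a non-terminal, add [B → .γ] for all productions B → γ; repeat for the newly added items until nothing changes.

Start with: [P → A A . A]
  [P → A A . A] has the dot before A: add [A → . B n], [A → . id], [A → . n P]
  [A → . B n] has the dot before B: add [B → . P e A], [B → . ;]
  [B → . P e A] has the dot before P: add [P → . b P e], [P → . ; ;], [P → . A A A]
No further items can be added.

CLOSURE = { [A → . B n], [A → . id], [A → . n P], [B → . ;], [B → . P e A], [P → . ; ;], [P → . A A A], [P → . b P e], [P → A A . A] }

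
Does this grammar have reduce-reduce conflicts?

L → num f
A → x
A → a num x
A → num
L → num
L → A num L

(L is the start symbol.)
Yes — I4: [A → num .] vs [L → num .]

Augment with L' → L and build the canonical LR(0) collection (I0 = CLOSURE({[L' → . L]}), then GOTO on every symbol after a dot until no new states appear). It has 11 states:
  I0: { [A → . a num x], [A → . num], [A → . x], [L → . A num L], [L → . num f], [L → . num], [L' → . L] }  — shift
  I1: { [L → A . num L] }  — shift
  I2: { [L' → L .] }  — accept
  I3: { [A → a . num x] }  — shift
  I4: { [A → num .], [L → num . f], [L → num .] }  — shift, 2 reduces
  I5: { [A → x .] }  — reduce
  I6: { [L → num f .] }  — reduce
  I7: { [A → a num . x] }  — shift
  I8: { [A → a num x .] }  — reduce
  I9: { [A → . a num x], [A → . num], [A → . x], [L → . A num L], [L → . num f], [L → . num], [L → A num . L] }  — shift
  I10: { [L → A num L .] }  — reduce

I4 contains complete items [A → num .], [L → num .] — reduce-reduce conflict.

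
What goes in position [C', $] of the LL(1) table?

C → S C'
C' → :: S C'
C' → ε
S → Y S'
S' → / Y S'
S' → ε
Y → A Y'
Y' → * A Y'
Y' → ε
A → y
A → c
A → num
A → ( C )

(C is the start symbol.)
To find M[C', $], we find productions for C' where $ is in the predict set (PREDICT(N → α) = (FIRST(α) \ {ε}) ∪ (FOLLOW(N) if α ⇒* ε)).

Relevant sets:
  FOLLOW(C') = { $, ')' }

C' → :: S C': PREDICT = { '::' }
C' → ε: PREDICT = { $, ')' }
  $ is in predict set, so this production goes in M[C', $]

M[C', $] = C' → ε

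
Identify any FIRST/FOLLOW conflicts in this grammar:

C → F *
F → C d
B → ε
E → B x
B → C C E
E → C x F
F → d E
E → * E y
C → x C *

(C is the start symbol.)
A FIRST/FOLLOW conflict occurs when a non-terminal N has a nullable alternative N → β (β ⇒* ε) and another alternative N → α with FIRST(α) ∩ FOLLOW(N) ≠ ∅: on such a lookahead the parser cannot decide between expanding α and letting N vanish via β.

Nullable non-terminals: B.
FIRST sets used below: FIRST(C) = { 'd', 'x' }

B: nullable alternative(s) B → ε; FOLLOW(B) = { 'x' }
  B → ε: FIRST \ {ε} = { } — this is the only nullable alternative, skip
  B → C C E: FIRST \ {ε} = { 'd', 'x' } — overlaps FOLLOW(B) on { 'x' }: CONFLICT

C, E, F have no nullable alternative, so no FIRST/FOLLOW check is needed there.

So the grammar has 1 FIRST/FOLLOW conflict (marked CONFLICT above).

Answer: Yes. B → C C E with FOLLOW(B) on { 'x' }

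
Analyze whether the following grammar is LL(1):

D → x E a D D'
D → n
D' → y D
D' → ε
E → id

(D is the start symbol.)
Relevant sets:
  FOLLOW(D') = { $, 'y' }

For D:
  PREDICT(D → x E a D D') = { 'x' }
  PREDICT(D → n) = { 'n' }
For D':
  PREDICT(D' → y D) = { 'y' }
  PREDICT(D' → ε) = { $, 'y' }
E has a single production, so nothing to check there.

Conflict found: Predict set conflict for D': { 'y' }
The grammar is NOT LL(1).

Answer: No. Predict set conflict for D': { 'y' }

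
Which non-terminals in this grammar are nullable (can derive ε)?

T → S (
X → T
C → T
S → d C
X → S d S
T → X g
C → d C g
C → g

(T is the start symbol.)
There are no ε-productions, so no non-terminal can derive ε.
No non-terminals are nullable.

Answer: None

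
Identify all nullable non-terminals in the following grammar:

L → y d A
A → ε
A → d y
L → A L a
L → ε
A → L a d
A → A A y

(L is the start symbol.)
{ 'A', 'L' }

ε-productions: A → ε, L → ε
So A, L are immediately nullable.
Every non-terminal is now nullable.
Nullable = { 'A', 'L' }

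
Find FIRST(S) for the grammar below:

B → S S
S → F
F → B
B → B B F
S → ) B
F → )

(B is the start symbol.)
{ ')' }

To compute FIRST(S), examine every production with S on the left-hand side, reading each right-hand side left to right until a non-nullable symbol is reached.

FIRST sets of the other non-terminals involved (by the same procedure, iterated to a fixed point):
  FIRST(F) = { ')' }

From S → F:
  - F is a non-terminal: add FIRST(F) \ {ε} = { ')' }
    F is not nullable, so stop
From S → ) B:
  - ')' is a terminal: add ')' and stop

Collecting: FIRST(S) = { ')' }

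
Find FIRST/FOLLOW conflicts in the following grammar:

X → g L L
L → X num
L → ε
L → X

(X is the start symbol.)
Yes. L → X num with FOLLOW(L) on { 'g' }; L → X with FOLLOW(L) on { 'g' }

Nullable non-terminals: L.
FIRST sets used below: FIRST(X) = { 'g' }

L: nullable alternative(s) L → ε; FOLLOW(L) = { $, 'g', 'num' }
  L → X num: FIRST \ {ε} = { 'g' } — overlaps FOLLOW(L) on { 'g' }: CONFLICT
  L → ε: FIRST \ {ε} = { } — this is the only nullable alternative, skip
  L → X: FIRST \ {ε} = { 'g' } — overlaps FOLLOW(L) on { 'g' }: CONFLICT

X has no nullable alternative, so no FIRST/FOLLOW check is needed there.

So the grammar has 2 FIRST/FOLLOW conflicts (marked CONFLICT above).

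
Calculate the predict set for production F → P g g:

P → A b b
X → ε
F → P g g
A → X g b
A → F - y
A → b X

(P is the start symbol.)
PREDICT(F → P g g) = (FIRST(RHS) \ {ε}) ∪ (FOLLOW(F) if ε ∈ FIRST(RHS), i.e. RHS ⇒* ε)
FIRST(P) = { 'b', 'g' }
FIRST(P g g) = { 'b', 'g' }
ε ∉ FIRST(P g g), so FOLLOW(F) is not added.
PREDICT(F → P g g) = { 'b', 'g' }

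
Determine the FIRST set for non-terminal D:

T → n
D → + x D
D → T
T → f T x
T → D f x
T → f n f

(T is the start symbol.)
{ '+', 'f', 'n' }

To compute FIRST(D), examine every production with D on the left-hand side, reading each right-hand side left to right until a non-nullable symbol is reached.

FIRST sets of the other non-terminals involved (by the same procedure, iterated to a fixed point):
  FIRST(T) = { '+', 'f', 'n' }

From D → + x D:
  - '+' is a terminal: add '+' and stop
From D → T:
  - T is a non-terminal: add FIRST(T) \ {ε} = { '+', 'f', 'n' }
    T is not nullable, so stop

Collecting: FIRST(D) = { '+', 'f', 'n' }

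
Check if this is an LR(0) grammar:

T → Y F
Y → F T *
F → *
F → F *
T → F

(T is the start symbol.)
No. Shift-reduce conflict between [T → F .] and [F → . *]

A grammar is LR(0) if no state in the canonical LR(0) collection has:
  - both a shift item (dot before a terminal) and a complete item (shift-reduce conflict), or
  - two or more complete items (reduce-reduce conflict; the accept item [T' → T .] counts as a complete item here).

Augment with T' → T and build the canonical LR(0) collection (I0 = CLOSURE({[T' → . T]}), then GOTO on every symbol after a dot until no new states appear). It has 10 states:
  I0: { [F → . *], [F → . F *], [T → . F], [T → . Y F], [T' → . T], [Y → . F T *] }  — shift
  I1: { [F → * .] }  — reduce
  I2: { [F → . *], [F → . F *], [F → F . *], [T → . F], [T → . Y F], [T → F .], [Y → . F T *], [Y → F . T *] }  — shift, reduce
  I3: { [T' → T .] }  — accept
  I4: { [F → . *], [F → . F *], [T → Y . F] }  — shift
  I5: { [F → F . *], [T → Y F .] }  — shift, reduce
  I6: { [F → F * .] }  — reduce
  I7: { [F → * .], [F → F * .] }  — 2 reduces
  I8: { [Y → F T . *] }  — shift
  I9: { [Y → F T * .] }  — reduce

Conflict in state I2:
  Shift-reduce conflict between [T → F .] and [F → . *]
So the grammar is NOT LR(0).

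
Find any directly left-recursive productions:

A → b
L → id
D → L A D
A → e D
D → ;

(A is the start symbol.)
A → b: starts with b
L → id: starts with id
D → L A D: starts with L
A → e D: starts with e
D → ;: starts with ';'

No direct left recursion found.

Answer: No direct left recursion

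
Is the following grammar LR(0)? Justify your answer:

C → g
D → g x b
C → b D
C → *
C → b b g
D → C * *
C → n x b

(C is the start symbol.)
No. Shift-reduce conflict between [C → g .] and [D → g . x b]

A grammar is LR(0) if no state in the canonical LR(0) collection has:
  - both a shift item (dot before a terminal) and a complete item (shift-reduce conflict), or
  - two or more complete items (reduce-reduce conflict; the accept item [C' → C .] counts as a complete item here).

Augment with C' → C and build the canonical LR(0) collection (I0 = CLOSURE({[C' → . C]}), then GOTO on every symbol after a dot until no new states appear). It has 17 states:
  I0: { [C → . *], [C → . b D], [C → . b b g], [C → . g], [C → . n x b], [C' → . C] }  — shift
  I1: { [C → * .] }  — reduce
  I2: { [C' → C .] }  — accept
  I3: { [C → . *], [C → . b D], [C → . b b g], [C → . g], [C → . n x b], [C → b . D], [C → b . b g], [D → . C * *], [D → . g x b] }  — shift
  I4: { [C → g .] }  — reduce
  I5: { [C → n . x b] }  — shift
  I6: { [C → n x . b] }  — shift
  I7: { [C → n x b .] }  — reduce
  I8: { [D → C . * *] }  — shift
  I9: { [C → b D .] }  — reduce
  I10: { [C → . *], [C → . b D], [C → . b b g], [C → . g], [C → . n x b], [C → b . D], [C → b . b g], [C → b b . g], [D → . C * *], [D → . g x b] }  — shift
  I11: { [C → g .], [D → g . x b] }  — shift, reduce
  I12: { [D → g x . b] }  — shift
  I13: { [D → g x b .] }  — reduce
  I14: { [C → b b g .], [C → g .], [D → g . x b] }  — shift, 2 reduces
  I15: { [D → C * . *] }  — shift
  I16: { [D → C * * .] }  — reduce

Conflict in state I11:
  Shift-reduce conflict between [C → g .] and [D → g . x b]
So the grammar is NOT LR(0).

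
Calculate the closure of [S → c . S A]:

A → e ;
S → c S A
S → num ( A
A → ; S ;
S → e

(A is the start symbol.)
{ [S → . c S A], [S → . e], [S → . num ( A], [S → c . S A] }

To compute CLOSURE, for each item [A → α.Bβ] where B is a non-terminal, add [B → .γ] for all productions B → γ; repeat for the newly added items until nothing changes.

Start with: [S → c . S A]
  [S → c . S A] has the dot before S: add [S → . c S A], [S → . num ( A], [S → . e]
No further items can be added.

CLOSURE = { [S → . c S A], [S → . e], [S → . num ( A], [S → c . S A] }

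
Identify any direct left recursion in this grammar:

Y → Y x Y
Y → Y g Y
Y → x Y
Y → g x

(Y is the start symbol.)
Direct left recursion occurs when N → N α for some non-terminal N (the right-hand side begins with the left-hand side itself).

Y → Y x Y: LEFT RECURSIVE (starts with Y)
Y → Y g Y: LEFT RECURSIVE (starts with Y)
Y → x Y: starts with x
Y → g x: starts with g

The grammar has direct left recursion on: Y.

Answer: Yes, Y is left-recursive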